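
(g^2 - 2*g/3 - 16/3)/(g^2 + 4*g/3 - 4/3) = (3*g - 8)/(3*g - 2)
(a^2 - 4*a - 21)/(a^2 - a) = (a^2 - 4*a - 21)/(a*(a - 1))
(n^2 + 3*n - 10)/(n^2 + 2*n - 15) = (n - 2)/(n - 3)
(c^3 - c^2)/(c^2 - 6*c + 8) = c^2*(c - 1)/(c^2 - 6*c + 8)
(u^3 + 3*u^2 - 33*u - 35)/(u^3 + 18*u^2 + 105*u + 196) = (u^2 - 4*u - 5)/(u^2 + 11*u + 28)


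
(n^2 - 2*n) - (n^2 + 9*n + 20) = -11*n - 20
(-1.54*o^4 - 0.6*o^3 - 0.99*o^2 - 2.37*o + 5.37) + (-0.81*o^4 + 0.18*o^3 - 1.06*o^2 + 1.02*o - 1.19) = -2.35*o^4 - 0.42*o^3 - 2.05*o^2 - 1.35*o + 4.18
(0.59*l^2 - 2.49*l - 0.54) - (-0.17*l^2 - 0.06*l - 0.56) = 0.76*l^2 - 2.43*l + 0.02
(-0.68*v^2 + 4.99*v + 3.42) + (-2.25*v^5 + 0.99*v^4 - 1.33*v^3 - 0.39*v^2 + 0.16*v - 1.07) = -2.25*v^5 + 0.99*v^4 - 1.33*v^3 - 1.07*v^2 + 5.15*v + 2.35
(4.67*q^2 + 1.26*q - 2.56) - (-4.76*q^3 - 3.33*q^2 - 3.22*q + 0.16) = 4.76*q^3 + 8.0*q^2 + 4.48*q - 2.72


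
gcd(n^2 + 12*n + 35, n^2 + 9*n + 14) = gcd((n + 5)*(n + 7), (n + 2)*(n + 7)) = n + 7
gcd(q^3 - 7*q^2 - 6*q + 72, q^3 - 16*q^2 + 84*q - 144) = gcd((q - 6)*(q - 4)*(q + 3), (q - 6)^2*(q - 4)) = q^2 - 10*q + 24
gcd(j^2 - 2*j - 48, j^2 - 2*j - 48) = j^2 - 2*j - 48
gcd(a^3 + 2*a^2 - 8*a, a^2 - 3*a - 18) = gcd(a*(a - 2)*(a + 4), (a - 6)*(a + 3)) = 1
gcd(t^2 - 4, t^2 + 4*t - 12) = t - 2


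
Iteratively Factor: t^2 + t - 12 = (t + 4)*(t - 3)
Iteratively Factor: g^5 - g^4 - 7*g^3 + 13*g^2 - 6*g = (g - 2)*(g^4 + g^3 - 5*g^2 + 3*g) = (g - 2)*(g - 1)*(g^3 + 2*g^2 - 3*g) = (g - 2)*(g - 1)*(g + 3)*(g^2 - g) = (g - 2)*(g - 1)^2*(g + 3)*(g)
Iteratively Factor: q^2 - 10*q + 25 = (q - 5)*(q - 5)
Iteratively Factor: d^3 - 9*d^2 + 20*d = (d)*(d^2 - 9*d + 20) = d*(d - 5)*(d - 4)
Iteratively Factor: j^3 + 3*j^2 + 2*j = (j + 2)*(j^2 + j) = j*(j + 2)*(j + 1)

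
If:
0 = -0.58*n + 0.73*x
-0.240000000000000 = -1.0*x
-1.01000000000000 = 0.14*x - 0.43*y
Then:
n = 0.30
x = 0.24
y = 2.43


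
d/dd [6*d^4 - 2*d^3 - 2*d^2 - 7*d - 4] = 24*d^3 - 6*d^2 - 4*d - 7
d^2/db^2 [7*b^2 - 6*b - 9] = 14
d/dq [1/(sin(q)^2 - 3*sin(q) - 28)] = (3 - 2*sin(q))*cos(q)/((sin(q) - 7)^2*(sin(q) + 4)^2)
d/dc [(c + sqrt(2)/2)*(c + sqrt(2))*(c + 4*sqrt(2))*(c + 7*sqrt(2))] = 4*c^3 + 75*sqrt(2)*c^2/2 + 180*c + 95*sqrt(2)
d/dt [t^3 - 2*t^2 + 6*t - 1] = 3*t^2 - 4*t + 6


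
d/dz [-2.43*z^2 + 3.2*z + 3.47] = 3.2 - 4.86*z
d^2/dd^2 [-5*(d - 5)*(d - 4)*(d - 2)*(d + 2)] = -60*d^2 + 270*d - 160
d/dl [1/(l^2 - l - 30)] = (1 - 2*l)/(-l^2 + l + 30)^2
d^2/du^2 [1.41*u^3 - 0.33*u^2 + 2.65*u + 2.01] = 8.46*u - 0.66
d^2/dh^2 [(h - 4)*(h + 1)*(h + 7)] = 6*h + 8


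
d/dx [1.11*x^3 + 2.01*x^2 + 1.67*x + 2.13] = 3.33*x^2 + 4.02*x + 1.67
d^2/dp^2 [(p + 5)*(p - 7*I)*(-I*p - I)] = I*(-6*p - 12 + 14*I)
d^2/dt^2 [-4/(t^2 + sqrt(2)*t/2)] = 16*(2*t*(2*t + sqrt(2)) - (4*t + sqrt(2))^2)/(t^3*(2*t + sqrt(2))^3)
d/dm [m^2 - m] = 2*m - 1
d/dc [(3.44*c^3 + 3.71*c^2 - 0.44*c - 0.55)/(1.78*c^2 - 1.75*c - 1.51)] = (6.1232*c^4 - 12.04*c^3 - 21.2925*c^2 - 9.2462*c - 0.2981)/(3.1684*c^4 - 6.23*c^3 - 2.3131*c^2 + 5.285*c + 2.2801)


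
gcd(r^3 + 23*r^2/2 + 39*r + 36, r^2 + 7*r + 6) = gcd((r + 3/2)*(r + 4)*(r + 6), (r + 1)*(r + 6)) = r + 6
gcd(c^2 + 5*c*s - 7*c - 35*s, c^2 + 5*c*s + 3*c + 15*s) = c + 5*s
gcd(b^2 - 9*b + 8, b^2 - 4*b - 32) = b - 8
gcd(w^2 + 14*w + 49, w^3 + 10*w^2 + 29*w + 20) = 1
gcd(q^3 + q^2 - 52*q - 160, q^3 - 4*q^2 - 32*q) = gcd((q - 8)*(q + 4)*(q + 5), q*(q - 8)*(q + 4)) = q^2 - 4*q - 32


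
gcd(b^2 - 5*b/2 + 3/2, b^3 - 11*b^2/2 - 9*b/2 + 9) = b - 1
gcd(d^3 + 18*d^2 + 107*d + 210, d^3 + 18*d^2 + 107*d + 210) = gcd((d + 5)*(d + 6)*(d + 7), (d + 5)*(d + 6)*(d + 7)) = d^3 + 18*d^2 + 107*d + 210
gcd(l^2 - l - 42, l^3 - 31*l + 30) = l + 6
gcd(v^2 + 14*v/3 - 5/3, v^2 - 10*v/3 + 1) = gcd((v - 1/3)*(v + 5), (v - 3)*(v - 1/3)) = v - 1/3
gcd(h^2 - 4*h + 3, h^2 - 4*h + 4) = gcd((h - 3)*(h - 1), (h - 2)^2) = 1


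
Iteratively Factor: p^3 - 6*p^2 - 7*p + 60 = (p - 5)*(p^2 - p - 12) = (p - 5)*(p + 3)*(p - 4)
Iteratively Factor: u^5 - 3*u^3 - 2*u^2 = (u + 1)*(u^4 - u^3 - 2*u^2) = (u - 2)*(u + 1)*(u^3 + u^2) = u*(u - 2)*(u + 1)*(u^2 + u) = u^2*(u - 2)*(u + 1)*(u + 1)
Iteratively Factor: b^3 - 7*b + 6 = (b - 2)*(b^2 + 2*b - 3) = (b - 2)*(b - 1)*(b + 3)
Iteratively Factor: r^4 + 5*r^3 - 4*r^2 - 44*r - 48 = (r + 2)*(r^3 + 3*r^2 - 10*r - 24) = (r + 2)*(r + 4)*(r^2 - r - 6) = (r - 3)*(r + 2)*(r + 4)*(r + 2)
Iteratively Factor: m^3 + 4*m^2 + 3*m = (m + 3)*(m^2 + m) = m*(m + 3)*(m + 1)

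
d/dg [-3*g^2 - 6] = -6*g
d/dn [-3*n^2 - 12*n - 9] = -6*n - 12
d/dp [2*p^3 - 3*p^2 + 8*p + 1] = 6*p^2 - 6*p + 8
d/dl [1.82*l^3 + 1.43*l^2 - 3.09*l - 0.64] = 5.46*l^2 + 2.86*l - 3.09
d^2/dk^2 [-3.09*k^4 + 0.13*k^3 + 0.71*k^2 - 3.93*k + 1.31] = -37.08*k^2 + 0.78*k + 1.42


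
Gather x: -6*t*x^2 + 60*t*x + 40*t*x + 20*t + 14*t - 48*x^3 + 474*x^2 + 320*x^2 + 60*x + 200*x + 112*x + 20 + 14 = 34*t - 48*x^3 + x^2*(794 - 6*t) + x*(100*t + 372) + 34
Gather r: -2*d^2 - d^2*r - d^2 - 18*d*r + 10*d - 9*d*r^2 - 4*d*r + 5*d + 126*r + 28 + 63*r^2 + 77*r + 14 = -3*d^2 + 15*d + r^2*(63 - 9*d) + r*(-d^2 - 22*d + 203) + 42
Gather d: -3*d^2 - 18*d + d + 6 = -3*d^2 - 17*d + 6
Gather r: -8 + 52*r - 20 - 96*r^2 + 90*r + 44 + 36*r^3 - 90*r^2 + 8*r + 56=36*r^3 - 186*r^2 + 150*r + 72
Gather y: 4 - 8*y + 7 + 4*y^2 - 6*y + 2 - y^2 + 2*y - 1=3*y^2 - 12*y + 12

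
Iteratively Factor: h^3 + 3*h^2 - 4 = (h - 1)*(h^2 + 4*h + 4) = (h - 1)*(h + 2)*(h + 2)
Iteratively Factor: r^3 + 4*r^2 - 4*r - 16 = (r - 2)*(r^2 + 6*r + 8) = (r - 2)*(r + 4)*(r + 2)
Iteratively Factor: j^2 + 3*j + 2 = (j + 1)*(j + 2)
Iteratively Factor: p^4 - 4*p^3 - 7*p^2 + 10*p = (p)*(p^3 - 4*p^2 - 7*p + 10) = p*(p + 2)*(p^2 - 6*p + 5) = p*(p - 5)*(p + 2)*(p - 1)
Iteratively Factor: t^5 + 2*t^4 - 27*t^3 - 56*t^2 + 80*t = (t - 1)*(t^4 + 3*t^3 - 24*t^2 - 80*t) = (t - 5)*(t - 1)*(t^3 + 8*t^2 + 16*t) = (t - 5)*(t - 1)*(t + 4)*(t^2 + 4*t) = (t - 5)*(t - 1)*(t + 4)^2*(t)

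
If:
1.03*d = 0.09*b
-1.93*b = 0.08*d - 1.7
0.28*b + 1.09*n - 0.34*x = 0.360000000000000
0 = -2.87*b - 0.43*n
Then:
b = 0.88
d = 0.08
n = -5.86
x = -19.12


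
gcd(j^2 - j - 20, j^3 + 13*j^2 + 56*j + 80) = j + 4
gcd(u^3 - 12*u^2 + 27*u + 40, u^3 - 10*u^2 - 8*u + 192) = u - 8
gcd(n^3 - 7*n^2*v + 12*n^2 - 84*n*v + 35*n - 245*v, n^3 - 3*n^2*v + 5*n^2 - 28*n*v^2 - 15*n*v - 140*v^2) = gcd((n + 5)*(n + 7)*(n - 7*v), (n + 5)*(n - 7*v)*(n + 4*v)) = -n^2 + 7*n*v - 5*n + 35*v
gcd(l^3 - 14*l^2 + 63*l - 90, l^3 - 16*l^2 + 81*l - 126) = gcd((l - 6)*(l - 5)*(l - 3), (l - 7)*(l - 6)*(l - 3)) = l^2 - 9*l + 18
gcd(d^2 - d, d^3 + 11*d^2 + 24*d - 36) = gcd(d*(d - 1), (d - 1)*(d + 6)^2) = d - 1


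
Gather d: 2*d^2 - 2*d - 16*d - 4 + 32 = 2*d^2 - 18*d + 28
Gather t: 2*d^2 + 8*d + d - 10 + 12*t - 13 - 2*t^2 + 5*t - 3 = 2*d^2 + 9*d - 2*t^2 + 17*t - 26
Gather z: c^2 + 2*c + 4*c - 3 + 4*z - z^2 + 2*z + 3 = c^2 + 6*c - z^2 + 6*z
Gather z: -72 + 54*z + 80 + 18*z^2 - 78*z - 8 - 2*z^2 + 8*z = 16*z^2 - 16*z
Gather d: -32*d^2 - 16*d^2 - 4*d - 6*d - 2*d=-48*d^2 - 12*d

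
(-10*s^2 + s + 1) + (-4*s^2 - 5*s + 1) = -14*s^2 - 4*s + 2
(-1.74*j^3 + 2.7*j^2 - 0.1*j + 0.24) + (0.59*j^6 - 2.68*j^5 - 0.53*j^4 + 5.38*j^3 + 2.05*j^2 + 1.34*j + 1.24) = 0.59*j^6 - 2.68*j^5 - 0.53*j^4 + 3.64*j^3 + 4.75*j^2 + 1.24*j + 1.48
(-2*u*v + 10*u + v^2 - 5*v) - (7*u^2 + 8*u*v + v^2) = -7*u^2 - 10*u*v + 10*u - 5*v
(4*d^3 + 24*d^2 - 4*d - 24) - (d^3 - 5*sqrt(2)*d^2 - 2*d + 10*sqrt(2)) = 3*d^3 + 5*sqrt(2)*d^2 + 24*d^2 - 2*d - 24 - 10*sqrt(2)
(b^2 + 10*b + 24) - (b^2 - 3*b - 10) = 13*b + 34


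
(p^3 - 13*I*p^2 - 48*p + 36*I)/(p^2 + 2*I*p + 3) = (p^2 - 12*I*p - 36)/(p + 3*I)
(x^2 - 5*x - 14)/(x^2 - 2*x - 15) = (-x^2 + 5*x + 14)/(-x^2 + 2*x + 15)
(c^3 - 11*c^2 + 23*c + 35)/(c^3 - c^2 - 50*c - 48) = (c^2 - 12*c + 35)/(c^2 - 2*c - 48)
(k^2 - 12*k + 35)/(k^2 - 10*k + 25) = (k - 7)/(k - 5)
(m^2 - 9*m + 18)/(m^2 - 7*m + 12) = (m - 6)/(m - 4)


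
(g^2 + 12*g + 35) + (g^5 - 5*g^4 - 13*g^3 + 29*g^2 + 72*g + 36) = g^5 - 5*g^4 - 13*g^3 + 30*g^2 + 84*g + 71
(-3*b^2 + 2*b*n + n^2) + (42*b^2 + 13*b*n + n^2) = 39*b^2 + 15*b*n + 2*n^2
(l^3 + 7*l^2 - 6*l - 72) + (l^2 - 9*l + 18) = l^3 + 8*l^2 - 15*l - 54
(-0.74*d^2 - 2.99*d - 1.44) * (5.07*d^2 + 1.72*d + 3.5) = -3.7518*d^4 - 16.4321*d^3 - 15.0336*d^2 - 12.9418*d - 5.04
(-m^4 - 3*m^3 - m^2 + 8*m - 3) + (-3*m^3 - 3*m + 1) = -m^4 - 6*m^3 - m^2 + 5*m - 2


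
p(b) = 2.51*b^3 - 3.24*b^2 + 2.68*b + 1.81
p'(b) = 7.53*b^2 - 6.48*b + 2.68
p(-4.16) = -246.11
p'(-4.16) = 159.95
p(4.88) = 229.43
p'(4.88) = 150.38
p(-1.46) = -16.82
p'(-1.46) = 28.19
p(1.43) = 6.36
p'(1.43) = 8.81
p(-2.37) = -56.15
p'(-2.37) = 60.33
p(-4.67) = -337.00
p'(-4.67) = 197.16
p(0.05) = 1.94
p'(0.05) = 2.37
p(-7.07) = -1066.11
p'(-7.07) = 424.88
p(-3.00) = -103.16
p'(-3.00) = 89.89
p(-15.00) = -9238.64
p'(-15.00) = 1794.13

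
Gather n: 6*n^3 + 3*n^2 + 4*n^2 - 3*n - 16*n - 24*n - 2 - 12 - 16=6*n^3 + 7*n^2 - 43*n - 30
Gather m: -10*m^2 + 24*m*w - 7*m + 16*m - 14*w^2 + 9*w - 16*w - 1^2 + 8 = -10*m^2 + m*(24*w + 9) - 14*w^2 - 7*w + 7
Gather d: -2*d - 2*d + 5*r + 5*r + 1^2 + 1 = -4*d + 10*r + 2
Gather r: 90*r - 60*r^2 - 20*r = -60*r^2 + 70*r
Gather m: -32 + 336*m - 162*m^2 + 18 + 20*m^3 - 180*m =20*m^3 - 162*m^2 + 156*m - 14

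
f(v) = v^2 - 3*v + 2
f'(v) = 2*v - 3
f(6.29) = 22.69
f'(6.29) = 9.58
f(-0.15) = 2.47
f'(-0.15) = -3.30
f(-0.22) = 2.71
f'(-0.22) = -3.44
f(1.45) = -0.25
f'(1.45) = -0.10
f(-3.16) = 21.47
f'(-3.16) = -9.32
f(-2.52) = 15.91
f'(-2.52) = -8.04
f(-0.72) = 4.68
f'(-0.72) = -4.44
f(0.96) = 0.04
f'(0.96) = -1.08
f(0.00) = 2.00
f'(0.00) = -3.00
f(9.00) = 56.00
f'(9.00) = 15.00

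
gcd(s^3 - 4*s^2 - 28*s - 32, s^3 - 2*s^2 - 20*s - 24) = s^2 + 4*s + 4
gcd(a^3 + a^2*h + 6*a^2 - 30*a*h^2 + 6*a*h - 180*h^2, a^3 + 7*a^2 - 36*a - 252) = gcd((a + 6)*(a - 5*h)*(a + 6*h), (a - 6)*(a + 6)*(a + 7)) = a + 6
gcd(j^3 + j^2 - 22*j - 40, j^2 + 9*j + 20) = j + 4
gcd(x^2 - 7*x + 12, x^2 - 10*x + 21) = x - 3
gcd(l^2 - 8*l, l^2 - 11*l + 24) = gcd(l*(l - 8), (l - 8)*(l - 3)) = l - 8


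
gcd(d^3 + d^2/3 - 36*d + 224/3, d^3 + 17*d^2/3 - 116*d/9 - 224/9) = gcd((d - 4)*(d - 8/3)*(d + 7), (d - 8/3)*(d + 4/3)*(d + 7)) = d^2 + 13*d/3 - 56/3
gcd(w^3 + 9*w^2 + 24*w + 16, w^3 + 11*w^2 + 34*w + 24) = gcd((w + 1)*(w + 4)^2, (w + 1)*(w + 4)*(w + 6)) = w^2 + 5*w + 4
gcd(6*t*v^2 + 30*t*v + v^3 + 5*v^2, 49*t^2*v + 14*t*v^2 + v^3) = v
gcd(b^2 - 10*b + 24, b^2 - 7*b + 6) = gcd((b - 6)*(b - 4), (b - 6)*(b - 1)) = b - 6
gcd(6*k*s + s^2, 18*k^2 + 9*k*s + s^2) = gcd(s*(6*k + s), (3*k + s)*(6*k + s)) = 6*k + s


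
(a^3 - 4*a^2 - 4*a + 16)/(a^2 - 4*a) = a - 4/a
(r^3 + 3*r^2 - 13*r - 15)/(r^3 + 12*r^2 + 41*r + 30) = (r - 3)/(r + 6)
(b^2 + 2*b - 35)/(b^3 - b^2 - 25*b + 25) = (b + 7)/(b^2 + 4*b - 5)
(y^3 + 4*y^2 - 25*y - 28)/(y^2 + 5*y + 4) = (y^2 + 3*y - 28)/(y + 4)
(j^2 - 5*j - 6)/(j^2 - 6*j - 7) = (j - 6)/(j - 7)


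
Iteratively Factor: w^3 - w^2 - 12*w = (w + 3)*(w^2 - 4*w) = w*(w + 3)*(w - 4)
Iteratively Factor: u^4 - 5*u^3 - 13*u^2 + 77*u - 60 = (u + 4)*(u^3 - 9*u^2 + 23*u - 15) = (u - 1)*(u + 4)*(u^2 - 8*u + 15) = (u - 3)*(u - 1)*(u + 4)*(u - 5)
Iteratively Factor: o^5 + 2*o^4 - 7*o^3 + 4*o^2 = (o - 1)*(o^4 + 3*o^3 - 4*o^2) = o*(o - 1)*(o^3 + 3*o^2 - 4*o) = o*(o - 1)^2*(o^2 + 4*o) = o^2*(o - 1)^2*(o + 4)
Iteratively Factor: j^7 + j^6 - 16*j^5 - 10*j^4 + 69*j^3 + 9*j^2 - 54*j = (j - 3)*(j^6 + 4*j^5 - 4*j^4 - 22*j^3 + 3*j^2 + 18*j) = j*(j - 3)*(j^5 + 4*j^4 - 4*j^3 - 22*j^2 + 3*j + 18) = j*(j - 3)*(j - 1)*(j^4 + 5*j^3 + j^2 - 21*j - 18) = j*(j - 3)*(j - 1)*(j + 3)*(j^3 + 2*j^2 - 5*j - 6) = j*(j - 3)*(j - 1)*(j + 3)^2*(j^2 - j - 2) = j*(j - 3)*(j - 1)*(j + 1)*(j + 3)^2*(j - 2)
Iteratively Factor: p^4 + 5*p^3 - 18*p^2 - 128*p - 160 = (p - 5)*(p^3 + 10*p^2 + 32*p + 32) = (p - 5)*(p + 2)*(p^2 + 8*p + 16) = (p - 5)*(p + 2)*(p + 4)*(p + 4)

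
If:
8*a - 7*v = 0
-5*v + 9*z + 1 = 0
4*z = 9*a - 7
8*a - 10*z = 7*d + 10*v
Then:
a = 413/407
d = -326/259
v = 472/407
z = 217/407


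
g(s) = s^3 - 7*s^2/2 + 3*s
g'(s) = 3*s^2 - 7*s + 3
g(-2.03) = -28.88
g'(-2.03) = 29.57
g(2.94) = 3.98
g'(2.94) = 8.35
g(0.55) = 0.76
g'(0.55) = 0.06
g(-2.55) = -46.99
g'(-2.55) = 40.36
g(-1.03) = -7.90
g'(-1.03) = 13.39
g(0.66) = 0.74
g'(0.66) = -0.31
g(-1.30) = -12.01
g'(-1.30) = 17.17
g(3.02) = 4.68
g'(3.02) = 9.22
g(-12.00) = -2268.00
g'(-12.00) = 519.00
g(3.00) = 4.50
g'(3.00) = 9.00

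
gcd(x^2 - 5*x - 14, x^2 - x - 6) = x + 2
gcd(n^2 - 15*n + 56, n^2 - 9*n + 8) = n - 8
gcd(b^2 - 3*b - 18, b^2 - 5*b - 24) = b + 3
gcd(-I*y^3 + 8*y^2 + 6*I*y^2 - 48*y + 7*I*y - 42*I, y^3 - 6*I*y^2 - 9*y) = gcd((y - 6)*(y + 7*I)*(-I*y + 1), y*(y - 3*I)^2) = 1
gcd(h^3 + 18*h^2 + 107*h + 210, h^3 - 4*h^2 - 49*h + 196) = h + 7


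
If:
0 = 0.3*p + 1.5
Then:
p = -5.00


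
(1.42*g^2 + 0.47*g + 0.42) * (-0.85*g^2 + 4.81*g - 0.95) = -1.207*g^4 + 6.4307*g^3 + 0.5547*g^2 + 1.5737*g - 0.399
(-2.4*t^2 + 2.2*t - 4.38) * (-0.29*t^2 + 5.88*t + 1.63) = 0.696*t^4 - 14.75*t^3 + 10.2942*t^2 - 22.1684*t - 7.1394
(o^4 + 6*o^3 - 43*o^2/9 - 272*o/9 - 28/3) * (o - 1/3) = o^5 + 17*o^4/3 - 61*o^3/9 - 773*o^2/27 + 20*o/27 + 28/9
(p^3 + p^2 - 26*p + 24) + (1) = p^3 + p^2 - 26*p + 25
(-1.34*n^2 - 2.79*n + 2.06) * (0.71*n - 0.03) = -0.9514*n^3 - 1.9407*n^2 + 1.5463*n - 0.0618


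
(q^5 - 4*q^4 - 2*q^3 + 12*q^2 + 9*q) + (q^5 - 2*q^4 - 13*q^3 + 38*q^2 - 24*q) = 2*q^5 - 6*q^4 - 15*q^3 + 50*q^2 - 15*q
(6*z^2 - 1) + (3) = 6*z^2 + 2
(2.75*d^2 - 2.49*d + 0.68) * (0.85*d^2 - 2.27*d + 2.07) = 2.3375*d^4 - 8.359*d^3 + 11.9228*d^2 - 6.6979*d + 1.4076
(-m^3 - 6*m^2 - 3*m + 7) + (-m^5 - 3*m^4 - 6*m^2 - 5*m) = -m^5 - 3*m^4 - m^3 - 12*m^2 - 8*m + 7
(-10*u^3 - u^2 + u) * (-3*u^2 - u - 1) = 30*u^5 + 13*u^4 + 8*u^3 - u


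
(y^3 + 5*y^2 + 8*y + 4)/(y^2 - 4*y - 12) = (y^2 + 3*y + 2)/(y - 6)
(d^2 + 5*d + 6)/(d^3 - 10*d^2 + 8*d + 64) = (d + 3)/(d^2 - 12*d + 32)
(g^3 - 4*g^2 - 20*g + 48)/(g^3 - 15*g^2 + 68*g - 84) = (g + 4)/(g - 7)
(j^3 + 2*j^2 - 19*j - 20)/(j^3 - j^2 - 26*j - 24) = (j^2 + j - 20)/(j^2 - 2*j - 24)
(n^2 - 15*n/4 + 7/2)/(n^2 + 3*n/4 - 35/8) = 2*(n - 2)/(2*n + 5)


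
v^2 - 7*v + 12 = (v - 4)*(v - 3)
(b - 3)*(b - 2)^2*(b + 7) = b^4 - 33*b^2 + 100*b - 84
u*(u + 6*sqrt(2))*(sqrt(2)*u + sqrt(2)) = sqrt(2)*u^3 + sqrt(2)*u^2 + 12*u^2 + 12*u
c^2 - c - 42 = (c - 7)*(c + 6)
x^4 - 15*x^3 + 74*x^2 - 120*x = x*(x - 6)*(x - 5)*(x - 4)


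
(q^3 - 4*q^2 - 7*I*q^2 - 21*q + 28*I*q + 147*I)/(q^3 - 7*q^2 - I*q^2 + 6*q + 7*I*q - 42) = (q^2 + q*(3 - 7*I) - 21*I)/(q^2 - I*q + 6)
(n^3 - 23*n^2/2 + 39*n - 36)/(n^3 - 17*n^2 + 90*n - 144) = (n^2 - 11*n/2 + 6)/(n^2 - 11*n + 24)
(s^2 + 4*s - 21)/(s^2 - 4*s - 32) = (-s^2 - 4*s + 21)/(-s^2 + 4*s + 32)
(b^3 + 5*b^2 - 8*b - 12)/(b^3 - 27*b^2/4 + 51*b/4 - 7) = 4*(b^3 + 5*b^2 - 8*b - 12)/(4*b^3 - 27*b^2 + 51*b - 28)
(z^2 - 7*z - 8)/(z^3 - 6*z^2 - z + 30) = (z^2 - 7*z - 8)/(z^3 - 6*z^2 - z + 30)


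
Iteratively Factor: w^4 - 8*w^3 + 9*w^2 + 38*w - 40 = (w - 1)*(w^3 - 7*w^2 + 2*w + 40) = (w - 1)*(w + 2)*(w^2 - 9*w + 20) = (w - 4)*(w - 1)*(w + 2)*(w - 5)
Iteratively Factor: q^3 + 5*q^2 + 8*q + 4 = (q + 2)*(q^2 + 3*q + 2) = (q + 1)*(q + 2)*(q + 2)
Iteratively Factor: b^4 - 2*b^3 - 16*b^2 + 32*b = (b - 2)*(b^3 - 16*b) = (b - 4)*(b - 2)*(b^2 + 4*b) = b*(b - 4)*(b - 2)*(b + 4)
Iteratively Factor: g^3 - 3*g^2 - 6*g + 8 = (g - 4)*(g^2 + g - 2) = (g - 4)*(g + 2)*(g - 1)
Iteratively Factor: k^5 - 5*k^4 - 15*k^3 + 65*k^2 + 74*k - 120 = (k - 5)*(k^4 - 15*k^2 - 10*k + 24) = (k - 5)*(k - 4)*(k^3 + 4*k^2 + k - 6) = (k - 5)*(k - 4)*(k - 1)*(k^2 + 5*k + 6) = (k - 5)*(k - 4)*(k - 1)*(k + 2)*(k + 3)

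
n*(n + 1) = n^2 + n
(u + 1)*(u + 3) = u^2 + 4*u + 3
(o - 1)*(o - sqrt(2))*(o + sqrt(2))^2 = o^4 - o^3 + sqrt(2)*o^3 - 2*o^2 - sqrt(2)*o^2 - 2*sqrt(2)*o + 2*o + 2*sqrt(2)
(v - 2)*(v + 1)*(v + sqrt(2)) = v^3 - v^2 + sqrt(2)*v^2 - 2*v - sqrt(2)*v - 2*sqrt(2)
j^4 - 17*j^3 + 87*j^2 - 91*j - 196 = (j - 7)^2*(j - 4)*(j + 1)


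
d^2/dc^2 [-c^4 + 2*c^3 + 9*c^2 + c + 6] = -12*c^2 + 12*c + 18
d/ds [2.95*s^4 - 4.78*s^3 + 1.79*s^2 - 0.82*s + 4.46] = 11.8*s^3 - 14.34*s^2 + 3.58*s - 0.82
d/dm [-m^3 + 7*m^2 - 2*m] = -3*m^2 + 14*m - 2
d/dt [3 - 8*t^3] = -24*t^2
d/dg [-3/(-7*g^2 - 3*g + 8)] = 3*(-14*g - 3)/(7*g^2 + 3*g - 8)^2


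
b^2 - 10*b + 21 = (b - 7)*(b - 3)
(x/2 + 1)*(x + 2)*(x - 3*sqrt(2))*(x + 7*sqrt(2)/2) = x^4/2 + sqrt(2)*x^3/4 + 2*x^3 - 17*x^2/2 + sqrt(2)*x^2 - 42*x + sqrt(2)*x - 42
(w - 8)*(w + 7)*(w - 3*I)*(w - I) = w^4 - w^3 - 4*I*w^3 - 59*w^2 + 4*I*w^2 + 3*w + 224*I*w + 168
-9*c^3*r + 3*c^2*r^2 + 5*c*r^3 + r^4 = r*(-c + r)*(3*c + r)^2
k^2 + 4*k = k*(k + 4)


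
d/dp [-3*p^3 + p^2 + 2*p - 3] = -9*p^2 + 2*p + 2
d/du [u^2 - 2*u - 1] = 2*u - 2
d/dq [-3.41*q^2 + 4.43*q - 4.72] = 4.43 - 6.82*q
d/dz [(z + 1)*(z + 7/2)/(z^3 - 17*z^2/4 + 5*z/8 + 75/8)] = 16*(-4*z^4 - 36*z^3 + 37*z^2 + 194*z + 160)/(64*z^6 - 544*z^5 + 1236*z^4 + 860*z^3 - 5075*z^2 + 750*z + 5625)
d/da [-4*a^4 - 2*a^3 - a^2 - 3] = 2*a*(-8*a^2 - 3*a - 1)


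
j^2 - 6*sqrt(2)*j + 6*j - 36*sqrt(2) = (j + 6)*(j - 6*sqrt(2))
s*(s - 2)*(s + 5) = s^3 + 3*s^2 - 10*s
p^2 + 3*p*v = p*(p + 3*v)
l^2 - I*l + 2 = (l - 2*I)*(l + I)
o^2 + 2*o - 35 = (o - 5)*(o + 7)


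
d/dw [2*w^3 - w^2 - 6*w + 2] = 6*w^2 - 2*w - 6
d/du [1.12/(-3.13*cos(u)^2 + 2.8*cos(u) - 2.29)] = (3.136 - 7.0112*cos(u))*sin(u)/(3.13*cos(u)^2 - 2.8*cos(u) + 2.29)^2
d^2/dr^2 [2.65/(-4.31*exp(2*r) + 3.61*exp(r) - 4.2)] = (-2.65*(8.62*exp(r) - 3.61)*(17.24*exp(r) - 7.22)*exp(r) + (45.686*exp(r) - 9.5665)*(4.31*exp(2*r) - 3.61*exp(r) + 4.2))*exp(r)/(4.31*exp(2*r) - 3.61*exp(r) + 4.2)^3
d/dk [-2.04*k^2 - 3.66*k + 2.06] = -4.08*k - 3.66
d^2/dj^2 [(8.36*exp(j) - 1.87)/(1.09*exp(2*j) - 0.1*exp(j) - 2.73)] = (9.93251600000002*exp(4*j) - 7.975748*exp(3*j) + 149.872602*exp(2*j) - 24.559216*exp(j) + 62.816754)*exp(j)/(1.295029*exp(6*j) - 0.35643*exp(5*j) - 9.697839*exp(4*j) + 1.78442*exp(3*j) + 24.289083*exp(2*j) - 2.23587*exp(j) - 20.346417)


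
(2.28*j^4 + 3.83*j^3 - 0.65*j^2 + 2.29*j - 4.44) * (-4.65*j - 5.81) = -10.602*j^5 - 31.0563*j^4 - 19.2298*j^3 - 6.872*j^2 + 7.3411*j + 25.7964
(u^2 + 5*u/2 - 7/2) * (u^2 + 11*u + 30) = u^4 + 27*u^3/2 + 54*u^2 + 73*u/2 - 105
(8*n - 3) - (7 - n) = 9*n - 10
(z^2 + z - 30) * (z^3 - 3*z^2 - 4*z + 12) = z^5 - 2*z^4 - 37*z^3 + 98*z^2 + 132*z - 360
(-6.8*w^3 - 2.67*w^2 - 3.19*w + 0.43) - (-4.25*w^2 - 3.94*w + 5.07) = -6.8*w^3 + 1.58*w^2 + 0.75*w - 4.64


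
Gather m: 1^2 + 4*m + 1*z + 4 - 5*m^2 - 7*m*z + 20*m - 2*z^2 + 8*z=-5*m^2 + m*(24 - 7*z) - 2*z^2 + 9*z + 5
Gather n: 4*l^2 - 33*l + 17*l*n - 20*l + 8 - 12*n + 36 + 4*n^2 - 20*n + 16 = 4*l^2 - 53*l + 4*n^2 + n*(17*l - 32) + 60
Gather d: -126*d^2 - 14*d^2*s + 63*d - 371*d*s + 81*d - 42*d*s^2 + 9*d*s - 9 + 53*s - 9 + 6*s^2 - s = d^2*(-14*s - 126) + d*(-42*s^2 - 362*s + 144) + 6*s^2 + 52*s - 18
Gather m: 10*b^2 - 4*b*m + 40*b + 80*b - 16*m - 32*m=10*b^2 + 120*b + m*(-4*b - 48)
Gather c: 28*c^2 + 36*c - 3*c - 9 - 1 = 28*c^2 + 33*c - 10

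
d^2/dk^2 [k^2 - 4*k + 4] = 2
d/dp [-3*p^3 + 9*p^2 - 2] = 9*p*(2 - p)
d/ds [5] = 0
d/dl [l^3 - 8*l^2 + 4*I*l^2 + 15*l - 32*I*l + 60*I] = 3*l^2 + 8*l*(-2 + I) + 15 - 32*I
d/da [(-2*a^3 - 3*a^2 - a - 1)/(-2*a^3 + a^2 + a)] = (-8*a^4 - 8*a^3 - 8*a^2 + 2*a + 1)/(a^2*(4*a^4 - 4*a^3 - 3*a^2 + 2*a + 1))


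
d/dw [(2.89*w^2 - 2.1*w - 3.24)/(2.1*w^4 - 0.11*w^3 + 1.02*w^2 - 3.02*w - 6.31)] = (-12.138*w^5 + 13.5479*w^4 + 26.754*w^3 - 7.655*w^2 - 29.8622*w + 3.4662)/(4.41*w^8 - 0.462*w^7 + 4.2961*w^6 - 12.9084*w^5 - 24.7972*w^4 - 4.7726*w^3 - 3.752*w^2 + 38.1124*w + 39.8161)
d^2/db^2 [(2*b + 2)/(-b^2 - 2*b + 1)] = 4*(b + 1)*(3*b^2 + 6*b - 4*(b + 1)^2 - 3)/(b^2 + 2*b - 1)^3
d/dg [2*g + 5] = 2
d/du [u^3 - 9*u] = 3*u^2 - 9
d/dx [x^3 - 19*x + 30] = 3*x^2 - 19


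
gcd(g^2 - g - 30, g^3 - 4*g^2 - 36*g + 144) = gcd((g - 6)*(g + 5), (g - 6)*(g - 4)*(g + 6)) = g - 6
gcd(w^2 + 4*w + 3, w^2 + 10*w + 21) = w + 3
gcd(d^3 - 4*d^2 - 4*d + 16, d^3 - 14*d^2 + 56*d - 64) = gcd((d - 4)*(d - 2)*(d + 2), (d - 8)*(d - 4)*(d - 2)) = d^2 - 6*d + 8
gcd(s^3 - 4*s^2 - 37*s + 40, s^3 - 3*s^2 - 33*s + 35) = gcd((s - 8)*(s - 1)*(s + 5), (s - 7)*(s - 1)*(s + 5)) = s^2 + 4*s - 5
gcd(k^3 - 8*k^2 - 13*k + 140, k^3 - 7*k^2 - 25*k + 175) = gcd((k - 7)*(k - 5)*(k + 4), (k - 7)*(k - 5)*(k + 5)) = k^2 - 12*k + 35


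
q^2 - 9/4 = (q - 3/2)*(q + 3/2)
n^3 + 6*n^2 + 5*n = n*(n + 1)*(n + 5)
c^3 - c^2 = c^2*(c - 1)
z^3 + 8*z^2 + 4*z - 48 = (z - 2)*(z + 4)*(z + 6)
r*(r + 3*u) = r^2 + 3*r*u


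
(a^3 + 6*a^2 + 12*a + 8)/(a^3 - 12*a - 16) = (a + 2)/(a - 4)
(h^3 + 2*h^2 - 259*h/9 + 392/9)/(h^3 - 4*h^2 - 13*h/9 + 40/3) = (3*h^2 + 14*h - 49)/(3*h^2 - 4*h - 15)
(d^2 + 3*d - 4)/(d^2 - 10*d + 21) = (d^2 + 3*d - 4)/(d^2 - 10*d + 21)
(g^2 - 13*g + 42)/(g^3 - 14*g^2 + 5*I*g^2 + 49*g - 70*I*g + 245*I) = (g - 6)/(g^2 + g*(-7 + 5*I) - 35*I)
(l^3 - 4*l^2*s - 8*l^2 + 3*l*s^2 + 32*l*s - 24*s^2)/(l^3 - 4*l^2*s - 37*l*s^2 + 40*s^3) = (-l^2 + 3*l*s + 8*l - 24*s)/(-l^2 + 3*l*s + 40*s^2)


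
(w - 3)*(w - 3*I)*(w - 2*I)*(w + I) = w^4 - 3*w^3 - 4*I*w^3 - w^2 + 12*I*w^2 + 3*w - 6*I*w + 18*I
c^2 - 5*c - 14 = (c - 7)*(c + 2)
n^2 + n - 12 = (n - 3)*(n + 4)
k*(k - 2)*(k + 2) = k^3 - 4*k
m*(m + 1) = m^2 + m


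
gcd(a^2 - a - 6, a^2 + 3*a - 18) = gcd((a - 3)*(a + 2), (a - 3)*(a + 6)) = a - 3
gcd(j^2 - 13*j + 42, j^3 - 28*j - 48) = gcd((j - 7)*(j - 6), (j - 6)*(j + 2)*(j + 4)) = j - 6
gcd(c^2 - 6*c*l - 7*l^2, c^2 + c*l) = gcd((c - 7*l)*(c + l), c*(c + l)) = c + l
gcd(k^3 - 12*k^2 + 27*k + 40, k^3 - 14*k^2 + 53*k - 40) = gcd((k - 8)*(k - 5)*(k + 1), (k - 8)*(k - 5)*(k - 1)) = k^2 - 13*k + 40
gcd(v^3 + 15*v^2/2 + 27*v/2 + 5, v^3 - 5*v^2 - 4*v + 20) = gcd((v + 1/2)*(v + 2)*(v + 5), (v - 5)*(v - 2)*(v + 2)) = v + 2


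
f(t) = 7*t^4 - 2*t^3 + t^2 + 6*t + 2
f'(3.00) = 714.00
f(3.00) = 542.00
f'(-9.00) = -20910.00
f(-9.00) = 47414.00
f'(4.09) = 1829.51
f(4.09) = 1865.24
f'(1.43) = 78.47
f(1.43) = 36.05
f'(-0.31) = 3.97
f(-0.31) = 0.36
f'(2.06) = 229.43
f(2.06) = 127.18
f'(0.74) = 15.54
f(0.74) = 8.28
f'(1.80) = 153.46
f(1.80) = 77.86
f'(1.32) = 62.58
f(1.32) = 28.31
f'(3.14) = 819.98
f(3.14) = 649.26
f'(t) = 28*t^3 - 6*t^2 + 2*t + 6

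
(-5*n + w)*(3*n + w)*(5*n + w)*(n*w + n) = -75*n^4*w - 75*n^4 - 25*n^3*w^2 - 25*n^3*w + 3*n^2*w^3 + 3*n^2*w^2 + n*w^4 + n*w^3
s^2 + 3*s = s*(s + 3)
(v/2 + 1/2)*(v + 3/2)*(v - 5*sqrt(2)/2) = v^3/2 - 5*sqrt(2)*v^2/4 + 5*v^2/4 - 25*sqrt(2)*v/8 + 3*v/4 - 15*sqrt(2)/8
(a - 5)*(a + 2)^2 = a^3 - a^2 - 16*a - 20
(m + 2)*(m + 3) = m^2 + 5*m + 6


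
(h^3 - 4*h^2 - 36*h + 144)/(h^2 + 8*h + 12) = (h^2 - 10*h + 24)/(h + 2)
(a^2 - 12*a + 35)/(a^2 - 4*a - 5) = (a - 7)/(a + 1)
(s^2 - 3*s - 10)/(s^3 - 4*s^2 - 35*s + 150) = (s + 2)/(s^2 + s - 30)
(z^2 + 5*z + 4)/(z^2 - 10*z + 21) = (z^2 + 5*z + 4)/(z^2 - 10*z + 21)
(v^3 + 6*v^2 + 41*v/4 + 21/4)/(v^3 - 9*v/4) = (2*v^2 + 9*v + 7)/(v*(2*v - 3))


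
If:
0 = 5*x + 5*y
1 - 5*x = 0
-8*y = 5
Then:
No Solution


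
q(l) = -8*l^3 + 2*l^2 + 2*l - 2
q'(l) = -24*l^2 + 4*l + 2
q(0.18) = -1.62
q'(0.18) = 1.94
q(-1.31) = 16.80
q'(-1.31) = -44.43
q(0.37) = -1.39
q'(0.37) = 0.19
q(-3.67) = 413.04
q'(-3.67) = -335.93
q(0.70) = -2.36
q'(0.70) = -6.96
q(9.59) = -6854.68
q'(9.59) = -2166.87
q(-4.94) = 1001.36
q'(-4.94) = -603.45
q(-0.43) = -1.85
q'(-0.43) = -4.16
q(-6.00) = 1786.00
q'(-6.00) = -886.00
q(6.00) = -1646.00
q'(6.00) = -838.00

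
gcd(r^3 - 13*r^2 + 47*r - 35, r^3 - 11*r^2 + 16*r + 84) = r - 7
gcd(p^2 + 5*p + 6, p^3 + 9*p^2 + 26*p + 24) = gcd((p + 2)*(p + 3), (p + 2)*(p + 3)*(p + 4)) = p^2 + 5*p + 6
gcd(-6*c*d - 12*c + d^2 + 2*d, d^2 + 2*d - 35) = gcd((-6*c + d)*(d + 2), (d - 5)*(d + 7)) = 1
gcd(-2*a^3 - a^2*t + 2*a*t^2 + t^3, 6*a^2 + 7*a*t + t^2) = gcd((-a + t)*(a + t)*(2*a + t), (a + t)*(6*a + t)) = a + t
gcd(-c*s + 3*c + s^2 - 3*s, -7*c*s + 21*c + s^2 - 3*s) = s - 3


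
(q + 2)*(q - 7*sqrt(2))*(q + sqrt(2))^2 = q^4 - 5*sqrt(2)*q^3 + 2*q^3 - 26*q^2 - 10*sqrt(2)*q^2 - 52*q - 14*sqrt(2)*q - 28*sqrt(2)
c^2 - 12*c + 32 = (c - 8)*(c - 4)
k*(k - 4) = k^2 - 4*k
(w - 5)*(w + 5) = w^2 - 25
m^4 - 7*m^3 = m^3*(m - 7)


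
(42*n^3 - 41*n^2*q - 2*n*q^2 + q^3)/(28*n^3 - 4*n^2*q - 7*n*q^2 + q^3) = (-6*n^2 + 5*n*q + q^2)/(-4*n^2 + q^2)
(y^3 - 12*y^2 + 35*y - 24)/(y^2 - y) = y - 11 + 24/y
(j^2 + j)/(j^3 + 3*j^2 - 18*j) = (j + 1)/(j^2 + 3*j - 18)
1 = 1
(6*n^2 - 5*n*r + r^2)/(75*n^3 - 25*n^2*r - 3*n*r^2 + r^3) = (-2*n + r)/(-25*n^2 + r^2)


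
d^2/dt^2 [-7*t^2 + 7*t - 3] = -14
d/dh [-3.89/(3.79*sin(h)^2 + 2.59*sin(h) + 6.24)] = (29.4862*sin(h) + 10.0751)*cos(h)/(3.79*sin(h)^2 + 2.59*sin(h) + 6.24)^2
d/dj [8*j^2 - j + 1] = 16*j - 1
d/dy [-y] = -1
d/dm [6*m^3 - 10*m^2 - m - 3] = 18*m^2 - 20*m - 1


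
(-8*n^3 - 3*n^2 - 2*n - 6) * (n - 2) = -8*n^4 + 13*n^3 + 4*n^2 - 2*n + 12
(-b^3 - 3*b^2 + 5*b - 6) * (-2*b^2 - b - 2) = 2*b^5 + 7*b^4 - 5*b^3 + 13*b^2 - 4*b + 12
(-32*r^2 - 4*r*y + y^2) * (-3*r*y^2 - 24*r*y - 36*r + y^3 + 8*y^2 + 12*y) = 96*r^3*y^2 + 768*r^3*y + 1152*r^3 - 20*r^2*y^3 - 160*r^2*y^2 - 240*r^2*y - 7*r*y^4 - 56*r*y^3 - 84*r*y^2 + y^5 + 8*y^4 + 12*y^3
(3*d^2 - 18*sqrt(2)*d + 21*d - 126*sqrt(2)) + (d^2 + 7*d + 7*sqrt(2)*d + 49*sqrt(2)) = 4*d^2 - 11*sqrt(2)*d + 28*d - 77*sqrt(2)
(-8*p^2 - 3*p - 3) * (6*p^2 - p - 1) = -48*p^4 - 10*p^3 - 7*p^2 + 6*p + 3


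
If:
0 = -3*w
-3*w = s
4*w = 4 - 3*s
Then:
No Solution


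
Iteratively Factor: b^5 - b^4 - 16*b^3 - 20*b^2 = (b)*(b^4 - b^3 - 16*b^2 - 20*b) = b*(b - 5)*(b^3 + 4*b^2 + 4*b) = b^2*(b - 5)*(b^2 + 4*b + 4) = b^2*(b - 5)*(b + 2)*(b + 2)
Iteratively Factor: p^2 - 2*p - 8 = (p + 2)*(p - 4)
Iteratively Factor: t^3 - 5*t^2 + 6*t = (t)*(t^2 - 5*t + 6) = t*(t - 2)*(t - 3)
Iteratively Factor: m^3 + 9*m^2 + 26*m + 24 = (m + 3)*(m^2 + 6*m + 8) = (m + 3)*(m + 4)*(m + 2)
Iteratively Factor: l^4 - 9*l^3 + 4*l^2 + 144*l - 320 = (l - 4)*(l^3 - 5*l^2 - 16*l + 80) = (l - 4)^2*(l^2 - l - 20) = (l - 5)*(l - 4)^2*(l + 4)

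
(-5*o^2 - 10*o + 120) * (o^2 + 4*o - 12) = -5*o^4 - 30*o^3 + 140*o^2 + 600*o - 1440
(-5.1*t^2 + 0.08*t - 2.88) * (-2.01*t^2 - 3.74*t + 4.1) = 10.251*t^4 + 18.9132*t^3 - 15.4204*t^2 + 11.0992*t - 11.808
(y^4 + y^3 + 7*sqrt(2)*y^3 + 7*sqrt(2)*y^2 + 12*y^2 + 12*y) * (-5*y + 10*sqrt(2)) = -5*y^5 - 25*sqrt(2)*y^4 - 5*y^4 - 25*sqrt(2)*y^3 + 80*y^3 + 80*y^2 + 120*sqrt(2)*y^2 + 120*sqrt(2)*y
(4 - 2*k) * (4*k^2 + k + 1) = -8*k^3 + 14*k^2 + 2*k + 4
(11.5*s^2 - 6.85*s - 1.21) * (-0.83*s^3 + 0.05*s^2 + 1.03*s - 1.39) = -9.545*s^5 + 6.2605*s^4 + 12.5068*s^3 - 23.101*s^2 + 8.2752*s + 1.6819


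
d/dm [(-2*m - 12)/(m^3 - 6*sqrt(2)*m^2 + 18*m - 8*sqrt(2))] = 2*(-m^3 + 6*sqrt(2)*m^2 - 18*m + 3*(m + 6)*(m^2 - 4*sqrt(2)*m + 6) + 8*sqrt(2))/(m^3 - 6*sqrt(2)*m^2 + 18*m - 8*sqrt(2))^2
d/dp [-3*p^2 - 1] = -6*p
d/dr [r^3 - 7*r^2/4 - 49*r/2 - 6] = 3*r^2 - 7*r/2 - 49/2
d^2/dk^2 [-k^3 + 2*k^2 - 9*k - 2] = 4 - 6*k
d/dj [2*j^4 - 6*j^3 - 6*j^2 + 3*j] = 8*j^3 - 18*j^2 - 12*j + 3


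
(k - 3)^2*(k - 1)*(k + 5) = k^4 - 2*k^3 - 20*k^2 + 66*k - 45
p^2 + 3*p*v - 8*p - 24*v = (p - 8)*(p + 3*v)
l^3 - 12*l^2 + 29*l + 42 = (l - 7)*(l - 6)*(l + 1)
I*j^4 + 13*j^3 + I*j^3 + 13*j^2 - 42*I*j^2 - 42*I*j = j*(j - 7*I)*(j - 6*I)*(I*j + I)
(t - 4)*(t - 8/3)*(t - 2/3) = t^3 - 22*t^2/3 + 136*t/9 - 64/9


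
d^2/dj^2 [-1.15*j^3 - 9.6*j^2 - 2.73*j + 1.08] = -6.9*j - 19.2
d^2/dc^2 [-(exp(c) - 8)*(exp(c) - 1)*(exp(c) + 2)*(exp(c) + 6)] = (-16*exp(3*c) + 9*exp(2*c) + 208*exp(c) + 44)*exp(c)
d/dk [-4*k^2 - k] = -8*k - 1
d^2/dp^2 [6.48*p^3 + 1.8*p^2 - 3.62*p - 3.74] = 38.88*p + 3.6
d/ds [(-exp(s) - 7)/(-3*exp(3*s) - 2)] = (-9*(exp(s) + 7)*exp(2*s) + 3*exp(3*s) + 2)*exp(s)/(3*exp(3*s) + 2)^2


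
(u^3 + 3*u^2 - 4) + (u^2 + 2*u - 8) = u^3 + 4*u^2 + 2*u - 12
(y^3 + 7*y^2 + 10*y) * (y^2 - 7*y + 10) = y^5 - 29*y^3 + 100*y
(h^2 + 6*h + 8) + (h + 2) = h^2 + 7*h + 10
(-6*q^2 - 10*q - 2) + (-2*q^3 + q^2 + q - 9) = -2*q^3 - 5*q^2 - 9*q - 11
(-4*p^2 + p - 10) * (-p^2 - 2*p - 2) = 4*p^4 + 7*p^3 + 16*p^2 + 18*p + 20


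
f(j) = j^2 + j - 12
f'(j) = 2*j + 1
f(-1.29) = -11.63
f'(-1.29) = -1.58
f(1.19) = -9.39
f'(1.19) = 3.38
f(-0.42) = -12.24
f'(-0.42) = 0.16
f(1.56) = -8.01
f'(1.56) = 4.12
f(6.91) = 42.66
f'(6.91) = 14.82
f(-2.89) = -6.54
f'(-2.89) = -4.78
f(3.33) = 2.42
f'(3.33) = 7.66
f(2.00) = -6.00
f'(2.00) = 5.00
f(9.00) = 78.00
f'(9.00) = 19.00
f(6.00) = 30.00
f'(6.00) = 13.00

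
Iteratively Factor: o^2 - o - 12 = (o + 3)*(o - 4)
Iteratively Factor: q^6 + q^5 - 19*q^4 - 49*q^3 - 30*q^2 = (q + 1)*(q^5 - 19*q^3 - 30*q^2) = (q + 1)*(q + 3)*(q^4 - 3*q^3 - 10*q^2) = q*(q + 1)*(q + 3)*(q^3 - 3*q^2 - 10*q) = q*(q + 1)*(q + 2)*(q + 3)*(q^2 - 5*q) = q*(q - 5)*(q + 1)*(q + 2)*(q + 3)*(q)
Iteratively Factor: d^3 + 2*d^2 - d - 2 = (d + 2)*(d^2 - 1) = (d + 1)*(d + 2)*(d - 1)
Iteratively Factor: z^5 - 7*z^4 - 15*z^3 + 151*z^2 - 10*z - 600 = (z - 5)*(z^4 - 2*z^3 - 25*z^2 + 26*z + 120) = (z - 5)*(z + 2)*(z^3 - 4*z^2 - 17*z + 60) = (z - 5)*(z - 3)*(z + 2)*(z^2 - z - 20) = (z - 5)^2*(z - 3)*(z + 2)*(z + 4)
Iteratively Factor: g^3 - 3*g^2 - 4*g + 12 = (g - 3)*(g^2 - 4) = (g - 3)*(g + 2)*(g - 2)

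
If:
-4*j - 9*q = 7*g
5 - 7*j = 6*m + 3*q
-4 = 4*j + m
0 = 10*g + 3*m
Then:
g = -192/317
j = -477/317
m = 640/317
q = 1084/951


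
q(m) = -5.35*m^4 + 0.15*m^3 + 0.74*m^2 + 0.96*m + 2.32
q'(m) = -21.4*m^3 + 0.45*m^2 + 1.48*m + 0.96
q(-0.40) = 1.91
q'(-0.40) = 1.81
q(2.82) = -324.06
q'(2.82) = -471.20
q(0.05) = 2.37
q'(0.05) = 1.03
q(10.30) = -59960.10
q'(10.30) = -23320.41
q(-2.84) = -345.91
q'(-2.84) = 490.58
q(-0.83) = -0.59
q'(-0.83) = 12.28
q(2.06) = -87.59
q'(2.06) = -181.16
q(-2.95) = -403.10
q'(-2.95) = 549.90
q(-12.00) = -111099.44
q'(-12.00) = 37027.20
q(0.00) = 2.32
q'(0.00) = 0.96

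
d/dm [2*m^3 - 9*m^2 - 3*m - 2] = 6*m^2 - 18*m - 3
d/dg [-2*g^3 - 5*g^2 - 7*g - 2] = -6*g^2 - 10*g - 7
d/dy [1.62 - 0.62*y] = -0.620000000000000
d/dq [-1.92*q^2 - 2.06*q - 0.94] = -3.84*q - 2.06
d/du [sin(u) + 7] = cos(u)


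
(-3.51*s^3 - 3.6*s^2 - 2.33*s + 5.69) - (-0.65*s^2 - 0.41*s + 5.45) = -3.51*s^3 - 2.95*s^2 - 1.92*s + 0.24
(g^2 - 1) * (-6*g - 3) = -6*g^3 - 3*g^2 + 6*g + 3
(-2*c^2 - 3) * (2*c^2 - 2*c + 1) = -4*c^4 + 4*c^3 - 8*c^2 + 6*c - 3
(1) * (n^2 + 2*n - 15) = n^2 + 2*n - 15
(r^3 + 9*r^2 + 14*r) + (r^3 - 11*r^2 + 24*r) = 2*r^3 - 2*r^2 + 38*r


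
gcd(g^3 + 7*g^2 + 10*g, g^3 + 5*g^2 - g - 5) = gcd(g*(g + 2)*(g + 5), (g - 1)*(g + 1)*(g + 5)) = g + 5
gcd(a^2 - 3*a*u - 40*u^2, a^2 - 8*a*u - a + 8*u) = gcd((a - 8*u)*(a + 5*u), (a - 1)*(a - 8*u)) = -a + 8*u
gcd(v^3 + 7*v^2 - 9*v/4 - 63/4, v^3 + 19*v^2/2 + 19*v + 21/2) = v^2 + 17*v/2 + 21/2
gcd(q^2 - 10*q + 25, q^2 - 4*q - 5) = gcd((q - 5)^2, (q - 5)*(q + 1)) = q - 5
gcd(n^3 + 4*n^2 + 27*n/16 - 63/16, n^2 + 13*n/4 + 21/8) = n + 7/4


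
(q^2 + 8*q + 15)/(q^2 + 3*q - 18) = (q^2 + 8*q + 15)/(q^2 + 3*q - 18)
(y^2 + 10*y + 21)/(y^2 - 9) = (y + 7)/(y - 3)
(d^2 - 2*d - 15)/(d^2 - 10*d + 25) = (d + 3)/(d - 5)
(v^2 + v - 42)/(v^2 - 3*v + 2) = (v^2 + v - 42)/(v^2 - 3*v + 2)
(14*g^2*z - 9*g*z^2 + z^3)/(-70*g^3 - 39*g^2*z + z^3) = z*(-2*g + z)/(10*g^2 + 7*g*z + z^2)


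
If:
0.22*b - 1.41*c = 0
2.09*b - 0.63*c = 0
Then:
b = 0.00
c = 0.00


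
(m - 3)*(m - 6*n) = m^2 - 6*m*n - 3*m + 18*n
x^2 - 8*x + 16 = (x - 4)^2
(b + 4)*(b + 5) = b^2 + 9*b + 20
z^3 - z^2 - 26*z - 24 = (z - 6)*(z + 1)*(z + 4)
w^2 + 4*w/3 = w*(w + 4/3)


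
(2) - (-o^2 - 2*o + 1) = o^2 + 2*o + 1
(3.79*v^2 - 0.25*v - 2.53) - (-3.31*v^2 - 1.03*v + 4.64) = 7.1*v^2 + 0.78*v - 7.17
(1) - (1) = 0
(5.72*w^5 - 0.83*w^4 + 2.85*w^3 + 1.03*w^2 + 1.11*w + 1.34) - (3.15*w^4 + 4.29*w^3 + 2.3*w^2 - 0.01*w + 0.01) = 5.72*w^5 - 3.98*w^4 - 1.44*w^3 - 1.27*w^2 + 1.12*w + 1.33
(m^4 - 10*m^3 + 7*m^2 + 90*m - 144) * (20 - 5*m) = -5*m^5 + 70*m^4 - 235*m^3 - 310*m^2 + 2520*m - 2880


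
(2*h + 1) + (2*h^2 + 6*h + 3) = 2*h^2 + 8*h + 4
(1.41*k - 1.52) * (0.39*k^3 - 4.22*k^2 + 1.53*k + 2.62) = 0.5499*k^4 - 6.543*k^3 + 8.5717*k^2 + 1.3686*k - 3.9824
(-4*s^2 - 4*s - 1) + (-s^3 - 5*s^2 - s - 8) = -s^3 - 9*s^2 - 5*s - 9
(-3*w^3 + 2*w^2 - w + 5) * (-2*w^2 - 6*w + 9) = 6*w^5 + 14*w^4 - 37*w^3 + 14*w^2 - 39*w + 45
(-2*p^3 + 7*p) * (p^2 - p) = -2*p^5 + 2*p^4 + 7*p^3 - 7*p^2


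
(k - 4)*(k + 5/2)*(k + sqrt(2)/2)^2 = k^4 - 3*k^3/2 + sqrt(2)*k^3 - 19*k^2/2 - 3*sqrt(2)*k^2/2 - 10*sqrt(2)*k - 3*k/4 - 5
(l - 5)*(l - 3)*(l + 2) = l^3 - 6*l^2 - l + 30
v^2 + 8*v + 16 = (v + 4)^2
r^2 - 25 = (r - 5)*(r + 5)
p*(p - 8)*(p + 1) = p^3 - 7*p^2 - 8*p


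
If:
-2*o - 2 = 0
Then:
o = -1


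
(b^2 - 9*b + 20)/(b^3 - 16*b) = (b - 5)/(b*(b + 4))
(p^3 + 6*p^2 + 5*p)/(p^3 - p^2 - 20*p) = (p^2 + 6*p + 5)/(p^2 - p - 20)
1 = 1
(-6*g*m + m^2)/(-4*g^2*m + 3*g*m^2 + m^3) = (-6*g + m)/(-4*g^2 + 3*g*m + m^2)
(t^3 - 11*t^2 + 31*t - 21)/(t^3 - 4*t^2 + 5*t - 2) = (t^2 - 10*t + 21)/(t^2 - 3*t + 2)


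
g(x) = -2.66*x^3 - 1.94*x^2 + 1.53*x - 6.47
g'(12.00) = -1194.15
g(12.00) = -4863.95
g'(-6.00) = -262.47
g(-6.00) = 489.07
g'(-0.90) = -1.44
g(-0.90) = -7.48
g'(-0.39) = 1.83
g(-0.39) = -7.20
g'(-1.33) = -7.43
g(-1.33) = -5.68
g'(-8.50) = -542.04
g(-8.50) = 1473.93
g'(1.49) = -21.97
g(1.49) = -17.30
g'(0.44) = -1.72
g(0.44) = -6.40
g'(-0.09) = 1.81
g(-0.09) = -6.62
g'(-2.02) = -23.19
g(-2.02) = 4.45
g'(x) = -7.98*x^2 - 3.88*x + 1.53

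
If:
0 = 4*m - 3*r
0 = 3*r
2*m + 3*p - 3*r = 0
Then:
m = 0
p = 0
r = 0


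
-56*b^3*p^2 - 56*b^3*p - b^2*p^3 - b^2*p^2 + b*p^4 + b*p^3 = p*(-8*b + p)*(7*b + p)*(b*p + b)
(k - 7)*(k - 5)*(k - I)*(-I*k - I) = -I*k^4 - k^3 + 11*I*k^3 + 11*k^2 - 23*I*k^2 - 23*k - 35*I*k - 35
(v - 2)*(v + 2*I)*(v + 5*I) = v^3 - 2*v^2 + 7*I*v^2 - 10*v - 14*I*v + 20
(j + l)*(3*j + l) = 3*j^2 + 4*j*l + l^2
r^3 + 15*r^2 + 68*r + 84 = (r + 2)*(r + 6)*(r + 7)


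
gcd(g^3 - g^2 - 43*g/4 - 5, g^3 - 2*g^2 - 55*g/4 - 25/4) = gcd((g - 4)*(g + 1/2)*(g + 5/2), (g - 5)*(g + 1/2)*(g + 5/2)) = g^2 + 3*g + 5/4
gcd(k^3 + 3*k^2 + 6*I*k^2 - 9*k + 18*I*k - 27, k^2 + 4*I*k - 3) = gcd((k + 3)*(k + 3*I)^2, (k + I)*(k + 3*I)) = k + 3*I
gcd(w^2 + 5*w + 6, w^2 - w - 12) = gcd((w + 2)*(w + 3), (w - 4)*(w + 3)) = w + 3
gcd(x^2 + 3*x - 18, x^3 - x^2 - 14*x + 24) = x - 3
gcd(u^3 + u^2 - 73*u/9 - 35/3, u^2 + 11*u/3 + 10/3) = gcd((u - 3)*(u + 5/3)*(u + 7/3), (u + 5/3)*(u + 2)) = u + 5/3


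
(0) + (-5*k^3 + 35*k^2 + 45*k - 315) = -5*k^3 + 35*k^2 + 45*k - 315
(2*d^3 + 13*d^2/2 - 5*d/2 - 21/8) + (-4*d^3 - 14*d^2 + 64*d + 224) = -2*d^3 - 15*d^2/2 + 123*d/2 + 1771/8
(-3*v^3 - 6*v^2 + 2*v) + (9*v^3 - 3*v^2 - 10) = 6*v^3 - 9*v^2 + 2*v - 10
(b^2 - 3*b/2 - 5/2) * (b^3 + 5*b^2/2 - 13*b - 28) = b^5 + b^4 - 77*b^3/4 - 59*b^2/4 + 149*b/2 + 70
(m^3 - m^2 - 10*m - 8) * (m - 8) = m^4 - 9*m^3 - 2*m^2 + 72*m + 64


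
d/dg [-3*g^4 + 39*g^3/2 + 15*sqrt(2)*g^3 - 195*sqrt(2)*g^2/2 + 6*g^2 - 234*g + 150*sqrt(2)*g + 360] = -12*g^3 + 117*g^2/2 + 45*sqrt(2)*g^2 - 195*sqrt(2)*g + 12*g - 234 + 150*sqrt(2)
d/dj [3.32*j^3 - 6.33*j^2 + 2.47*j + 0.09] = 9.96*j^2 - 12.66*j + 2.47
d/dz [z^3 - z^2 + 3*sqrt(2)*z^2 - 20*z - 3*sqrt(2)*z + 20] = 3*z^2 - 2*z + 6*sqrt(2)*z - 20 - 3*sqrt(2)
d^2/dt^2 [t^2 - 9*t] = 2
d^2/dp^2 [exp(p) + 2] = exp(p)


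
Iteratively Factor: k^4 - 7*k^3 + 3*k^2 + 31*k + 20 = (k + 1)*(k^3 - 8*k^2 + 11*k + 20) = (k + 1)^2*(k^2 - 9*k + 20) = (k - 4)*(k + 1)^2*(k - 5)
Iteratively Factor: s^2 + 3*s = (s)*(s + 3)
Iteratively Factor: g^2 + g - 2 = (g + 2)*(g - 1)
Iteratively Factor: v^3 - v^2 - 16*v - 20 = (v + 2)*(v^2 - 3*v - 10) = (v - 5)*(v + 2)*(v + 2)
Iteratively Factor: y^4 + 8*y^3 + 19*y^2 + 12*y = (y)*(y^3 + 8*y^2 + 19*y + 12) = y*(y + 1)*(y^2 + 7*y + 12) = y*(y + 1)*(y + 3)*(y + 4)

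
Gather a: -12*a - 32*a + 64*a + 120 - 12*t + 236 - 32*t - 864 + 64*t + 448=20*a + 20*t - 60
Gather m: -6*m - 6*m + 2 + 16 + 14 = 32 - 12*m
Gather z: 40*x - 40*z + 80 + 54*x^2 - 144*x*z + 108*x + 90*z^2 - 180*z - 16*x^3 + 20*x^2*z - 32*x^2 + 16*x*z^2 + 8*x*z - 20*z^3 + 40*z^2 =-16*x^3 + 22*x^2 + 148*x - 20*z^3 + z^2*(16*x + 130) + z*(20*x^2 - 136*x - 220) + 80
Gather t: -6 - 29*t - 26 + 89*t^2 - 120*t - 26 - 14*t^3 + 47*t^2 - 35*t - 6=-14*t^3 + 136*t^2 - 184*t - 64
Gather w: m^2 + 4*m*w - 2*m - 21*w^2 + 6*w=m^2 - 2*m - 21*w^2 + w*(4*m + 6)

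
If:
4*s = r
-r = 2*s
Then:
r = 0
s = 0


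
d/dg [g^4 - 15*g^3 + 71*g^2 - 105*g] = 4*g^3 - 45*g^2 + 142*g - 105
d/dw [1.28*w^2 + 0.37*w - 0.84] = 2.56*w + 0.37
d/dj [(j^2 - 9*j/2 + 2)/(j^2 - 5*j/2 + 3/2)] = (8*j^2 - 4*j - 7)/(4*j^4 - 20*j^3 + 37*j^2 - 30*j + 9)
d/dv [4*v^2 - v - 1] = 8*v - 1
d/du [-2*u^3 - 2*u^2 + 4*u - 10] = -6*u^2 - 4*u + 4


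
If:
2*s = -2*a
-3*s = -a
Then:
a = 0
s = 0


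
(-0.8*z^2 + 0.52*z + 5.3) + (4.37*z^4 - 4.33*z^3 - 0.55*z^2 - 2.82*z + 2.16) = 4.37*z^4 - 4.33*z^3 - 1.35*z^2 - 2.3*z + 7.46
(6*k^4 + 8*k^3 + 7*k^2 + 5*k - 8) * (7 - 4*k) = -24*k^5 + 10*k^4 + 28*k^3 + 29*k^2 + 67*k - 56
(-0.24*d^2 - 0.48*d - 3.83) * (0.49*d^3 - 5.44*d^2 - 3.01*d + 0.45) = -0.1176*d^5 + 1.0704*d^4 + 1.4569*d^3 + 22.172*d^2 + 11.3123*d - 1.7235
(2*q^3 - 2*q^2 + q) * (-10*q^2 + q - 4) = -20*q^5 + 22*q^4 - 20*q^3 + 9*q^2 - 4*q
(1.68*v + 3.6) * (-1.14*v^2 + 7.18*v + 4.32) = -1.9152*v^3 + 7.9584*v^2 + 33.1056*v + 15.552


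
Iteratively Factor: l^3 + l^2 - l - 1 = (l + 1)*(l^2 - 1) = (l - 1)*(l + 1)*(l + 1)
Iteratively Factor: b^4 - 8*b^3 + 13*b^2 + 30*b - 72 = (b - 3)*(b^3 - 5*b^2 - 2*b + 24) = (b - 4)*(b - 3)*(b^2 - b - 6) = (b - 4)*(b - 3)*(b + 2)*(b - 3)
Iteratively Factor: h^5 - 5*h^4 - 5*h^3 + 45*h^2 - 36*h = (h - 1)*(h^4 - 4*h^3 - 9*h^2 + 36*h) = (h - 3)*(h - 1)*(h^3 - h^2 - 12*h) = h*(h - 3)*(h - 1)*(h^2 - h - 12) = h*(h - 3)*(h - 1)*(h + 3)*(h - 4)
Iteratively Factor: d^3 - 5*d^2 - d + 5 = (d - 5)*(d^2 - 1) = (d - 5)*(d - 1)*(d + 1)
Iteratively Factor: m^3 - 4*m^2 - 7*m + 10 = (m - 1)*(m^2 - 3*m - 10) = (m - 5)*(m - 1)*(m + 2)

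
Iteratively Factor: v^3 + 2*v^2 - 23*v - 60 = (v + 3)*(v^2 - v - 20) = (v - 5)*(v + 3)*(v + 4)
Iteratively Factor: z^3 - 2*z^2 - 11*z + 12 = (z + 3)*(z^2 - 5*z + 4) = (z - 1)*(z + 3)*(z - 4)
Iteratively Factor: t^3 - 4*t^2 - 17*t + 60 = (t - 3)*(t^2 - t - 20) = (t - 3)*(t + 4)*(t - 5)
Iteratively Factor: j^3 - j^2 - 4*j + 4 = (j + 2)*(j^2 - 3*j + 2) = (j - 2)*(j + 2)*(j - 1)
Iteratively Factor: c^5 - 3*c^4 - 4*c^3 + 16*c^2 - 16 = (c - 2)*(c^4 - c^3 - 6*c^2 + 4*c + 8) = (c - 2)*(c + 1)*(c^3 - 2*c^2 - 4*c + 8) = (c - 2)^2*(c + 1)*(c^2 - 4) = (c - 2)^3*(c + 1)*(c + 2)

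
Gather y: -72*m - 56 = -72*m - 56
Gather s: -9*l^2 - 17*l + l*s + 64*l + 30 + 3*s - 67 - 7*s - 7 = -9*l^2 + 47*l + s*(l - 4) - 44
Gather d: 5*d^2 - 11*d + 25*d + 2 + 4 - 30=5*d^2 + 14*d - 24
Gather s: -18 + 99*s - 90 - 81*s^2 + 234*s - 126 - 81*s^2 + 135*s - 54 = -162*s^2 + 468*s - 288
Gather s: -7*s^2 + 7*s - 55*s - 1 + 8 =-7*s^2 - 48*s + 7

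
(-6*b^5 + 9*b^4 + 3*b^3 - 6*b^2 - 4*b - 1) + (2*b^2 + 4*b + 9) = -6*b^5 + 9*b^4 + 3*b^3 - 4*b^2 + 8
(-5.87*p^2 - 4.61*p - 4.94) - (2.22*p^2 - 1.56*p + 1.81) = -8.09*p^2 - 3.05*p - 6.75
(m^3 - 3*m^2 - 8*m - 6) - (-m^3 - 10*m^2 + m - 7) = 2*m^3 + 7*m^2 - 9*m + 1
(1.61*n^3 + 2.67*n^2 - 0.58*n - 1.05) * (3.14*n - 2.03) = 5.0554*n^4 + 5.1155*n^3 - 7.2413*n^2 - 2.1196*n + 2.1315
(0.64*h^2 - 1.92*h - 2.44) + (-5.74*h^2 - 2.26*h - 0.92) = -5.1*h^2 - 4.18*h - 3.36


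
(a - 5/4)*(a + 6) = a^2 + 19*a/4 - 15/2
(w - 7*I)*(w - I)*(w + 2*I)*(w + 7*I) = w^4 + I*w^3 + 51*w^2 + 49*I*w + 98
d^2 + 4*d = d*(d + 4)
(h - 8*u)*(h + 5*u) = h^2 - 3*h*u - 40*u^2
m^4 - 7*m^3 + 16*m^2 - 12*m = m*(m - 3)*(m - 2)^2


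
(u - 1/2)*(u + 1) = u^2 + u/2 - 1/2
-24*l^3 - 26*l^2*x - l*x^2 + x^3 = (-6*l + x)*(l + x)*(4*l + x)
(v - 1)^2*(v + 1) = v^3 - v^2 - v + 1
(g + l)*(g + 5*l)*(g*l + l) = g^3*l + 6*g^2*l^2 + g^2*l + 5*g*l^3 + 6*g*l^2 + 5*l^3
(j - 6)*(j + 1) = j^2 - 5*j - 6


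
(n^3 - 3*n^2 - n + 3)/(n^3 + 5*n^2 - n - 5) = (n - 3)/(n + 5)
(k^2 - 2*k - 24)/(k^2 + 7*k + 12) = (k - 6)/(k + 3)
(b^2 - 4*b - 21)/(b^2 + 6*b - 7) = (b^2 - 4*b - 21)/(b^2 + 6*b - 7)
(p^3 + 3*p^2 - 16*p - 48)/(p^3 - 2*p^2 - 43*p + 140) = (p^2 + 7*p + 12)/(p^2 + 2*p - 35)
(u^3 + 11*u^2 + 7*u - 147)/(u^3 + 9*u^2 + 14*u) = (u^2 + 4*u - 21)/(u*(u + 2))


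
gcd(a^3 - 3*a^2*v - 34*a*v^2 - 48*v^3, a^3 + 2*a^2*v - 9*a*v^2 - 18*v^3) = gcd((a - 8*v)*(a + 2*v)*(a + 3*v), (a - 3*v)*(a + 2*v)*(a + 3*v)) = a^2 + 5*a*v + 6*v^2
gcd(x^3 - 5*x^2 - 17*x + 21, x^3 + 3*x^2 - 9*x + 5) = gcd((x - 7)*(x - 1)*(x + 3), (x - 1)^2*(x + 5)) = x - 1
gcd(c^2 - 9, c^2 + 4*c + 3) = c + 3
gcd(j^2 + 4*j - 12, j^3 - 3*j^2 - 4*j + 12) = j - 2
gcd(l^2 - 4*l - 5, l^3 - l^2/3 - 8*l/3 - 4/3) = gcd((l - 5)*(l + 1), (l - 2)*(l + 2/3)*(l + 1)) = l + 1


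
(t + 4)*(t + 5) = t^2 + 9*t + 20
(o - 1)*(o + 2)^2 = o^3 + 3*o^2 - 4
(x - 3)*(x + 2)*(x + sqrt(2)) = x^3 - x^2 + sqrt(2)*x^2 - 6*x - sqrt(2)*x - 6*sqrt(2)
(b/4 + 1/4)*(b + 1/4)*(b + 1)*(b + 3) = b^4/4 + 21*b^3/16 + 33*b^2/16 + 19*b/16 + 3/16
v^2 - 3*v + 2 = (v - 2)*(v - 1)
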